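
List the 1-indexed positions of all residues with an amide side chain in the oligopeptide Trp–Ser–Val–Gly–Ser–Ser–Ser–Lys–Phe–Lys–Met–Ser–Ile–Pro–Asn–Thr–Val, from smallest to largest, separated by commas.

Asparagine (N) and glutamine (Q) have uncharged amide side chains.
Matching residues: Asn15.

15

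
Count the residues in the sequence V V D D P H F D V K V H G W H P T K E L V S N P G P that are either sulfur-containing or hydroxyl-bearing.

2

Sulfur-containing: C, M. Hydroxyl-bearing: S, T, Y.
Sulfur-containing residues here: none (0).
Hydroxyl-bearing residues here: T17, S22 (2).
The two groups share no amino acid, so total = 0 + 2 = 2.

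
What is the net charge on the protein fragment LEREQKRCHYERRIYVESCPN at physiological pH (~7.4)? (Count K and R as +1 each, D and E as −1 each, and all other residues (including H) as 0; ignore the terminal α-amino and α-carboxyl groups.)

+1

Positive (K, R): R3, K6, R7, R12, R13 → +5.
Negative (D, E): E2, E4, E11, E17 → −4.
Net charge = (+5) + (−4) = +1.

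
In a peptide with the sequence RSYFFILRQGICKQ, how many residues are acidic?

Only D (aspartate) and E (glutamate) carry a side-chain carboxylic acid.
None of the 14 residues belong to this group.

0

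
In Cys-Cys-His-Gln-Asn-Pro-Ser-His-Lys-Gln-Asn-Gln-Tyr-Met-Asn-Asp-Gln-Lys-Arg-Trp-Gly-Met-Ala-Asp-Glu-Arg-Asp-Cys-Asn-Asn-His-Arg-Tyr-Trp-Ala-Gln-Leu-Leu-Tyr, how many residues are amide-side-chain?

The amide-side-chain residues are Asn (N) and Gln (Q).
Matching residues: Gln4, Asn5, Gln10, Asn11, Gln12, Asn15, Gln17, Asn29, Asn30, Gln36.

10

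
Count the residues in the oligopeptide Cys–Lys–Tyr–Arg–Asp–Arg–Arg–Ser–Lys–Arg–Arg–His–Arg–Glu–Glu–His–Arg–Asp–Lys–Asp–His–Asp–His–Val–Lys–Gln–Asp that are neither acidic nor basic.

5

Acidic: D, E. Basic: K, R, H. All other residues are neither.
Matching residues: Cys1, Tyr3, Ser8, Val24, Gln26.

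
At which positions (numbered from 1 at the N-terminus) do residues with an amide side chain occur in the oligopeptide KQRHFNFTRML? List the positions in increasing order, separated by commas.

2, 6

The amide-side-chain residues are Asn (N) and Gln (Q).
Matching residues: Q2, N6.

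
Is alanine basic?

No

The basic amino acids are Lys (K), Arg (R), and His (H).
Alanine is not in this group.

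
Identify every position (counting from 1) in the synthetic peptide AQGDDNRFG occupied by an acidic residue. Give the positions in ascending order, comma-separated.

The acidic residues are Asp (D) and Glu (E), whose side chains end in a carboxylate group.
Matching residues: D4, D5.

4, 5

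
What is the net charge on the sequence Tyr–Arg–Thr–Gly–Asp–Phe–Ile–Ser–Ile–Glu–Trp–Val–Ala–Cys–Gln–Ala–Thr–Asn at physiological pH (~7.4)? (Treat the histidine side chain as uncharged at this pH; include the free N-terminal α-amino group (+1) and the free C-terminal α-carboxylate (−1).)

-1

At pH ~7.4 the Lys and Arg side chains are protonated (+1), the Asp and Glu side chains are deprotonated (−1), and with His taken as neutral all other side chains carry no charge.
Positive (K, R): Arg2 → +1.
Negative (D, E): Asp5, Glu10 → −2.
The N-terminus (+1) and C-terminus (−1) cancel.
Net charge = (+1) + (−2) = −1.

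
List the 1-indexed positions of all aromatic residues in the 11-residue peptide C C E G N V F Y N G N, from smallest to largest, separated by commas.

7, 8

Phenylalanine (F), tryptophan (W), and tyrosine (Y) have aromatic ring side chains.
Matching residues: F7, Y8.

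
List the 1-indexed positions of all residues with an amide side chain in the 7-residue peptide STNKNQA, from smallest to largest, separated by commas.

Only N (asparagine) and Q (glutamine) carry a side-chain carboxamide.
Matching residues: N3, N5, Q6.

3, 5, 6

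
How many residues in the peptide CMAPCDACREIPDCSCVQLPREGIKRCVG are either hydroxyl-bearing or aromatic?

1

Hydroxyl-bearing: S, T, Y. Aromatic: F, W, Y.
Hydroxyl-bearing residues here: S15 (1).
Aromatic residues here: none (0).
(Y belongs to both groups, but none appear in this sequence.) Total = 1 + 0 = 1.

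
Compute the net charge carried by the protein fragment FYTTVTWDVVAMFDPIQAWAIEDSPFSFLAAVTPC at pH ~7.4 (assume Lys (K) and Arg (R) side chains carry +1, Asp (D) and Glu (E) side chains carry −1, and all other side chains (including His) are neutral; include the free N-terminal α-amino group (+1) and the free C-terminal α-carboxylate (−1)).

-4

Positive (K, R): none → +0.
Negative (D, E): D8, D14, E22, D23 → −4.
The N-terminus (+1) and C-terminus (−1) cancel.
Net charge = (+0) + (−4) = −4.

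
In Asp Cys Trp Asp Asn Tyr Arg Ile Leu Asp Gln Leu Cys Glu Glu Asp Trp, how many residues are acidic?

The acidic residues are Asp (D) and Glu (E), whose side chains end in a carboxylate group.
Matching residues: Asp1, Asp4, Asp10, Glu14, Glu15, Asp16.

6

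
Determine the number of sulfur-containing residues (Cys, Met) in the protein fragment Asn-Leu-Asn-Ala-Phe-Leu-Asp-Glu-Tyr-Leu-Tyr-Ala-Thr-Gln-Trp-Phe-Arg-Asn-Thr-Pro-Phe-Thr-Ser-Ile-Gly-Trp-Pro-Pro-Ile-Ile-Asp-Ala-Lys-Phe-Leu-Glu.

None of the 36 residues belong to this group.

0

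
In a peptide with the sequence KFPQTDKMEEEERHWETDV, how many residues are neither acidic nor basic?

8

Acidic: D, E. Basic: K, R, H. All other residues are neither.
Matching residues: F2, P3, Q4, T5, M8, W15, T17, V19.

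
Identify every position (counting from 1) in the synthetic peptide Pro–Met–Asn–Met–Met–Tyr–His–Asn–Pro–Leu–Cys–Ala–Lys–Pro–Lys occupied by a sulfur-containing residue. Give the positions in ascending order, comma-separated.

2, 4, 5, 11

The sulfur-bearing residues are cysteine (–SH) and methionine (–S–CH₃).
Matching residues: Met2, Met4, Met5, Cys11.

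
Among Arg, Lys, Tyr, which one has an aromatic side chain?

Tyr

The aromatic amino acids are Phe (F, benzyl), Trp (W, indole), and Tyr (Y, phenol).
Of the listed options, only Tyr belongs to this group.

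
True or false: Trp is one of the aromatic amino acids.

Phenylalanine (F), tryptophan (W), and tyrosine (Y) have aromatic ring side chains.
Tryptophan is in this group.

True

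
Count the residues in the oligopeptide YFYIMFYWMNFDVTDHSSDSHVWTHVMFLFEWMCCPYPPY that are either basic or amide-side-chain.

4

Basic: H, K, R. Amide-side-chain: N, Q.
Basic residues here: H16, H21, H25 (3).
Amide-side-chain residues here: N10 (1).
The two groups share no amino acid, so total = 3 + 1 = 4.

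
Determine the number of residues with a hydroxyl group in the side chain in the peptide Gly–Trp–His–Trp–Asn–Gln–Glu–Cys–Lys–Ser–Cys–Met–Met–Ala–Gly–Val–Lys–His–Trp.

The –OH-bearing residues are Ser, Thr (aliphatic alcohols), and Tyr (phenol).
Matching residues: Ser10.

1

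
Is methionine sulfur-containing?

Cysteine (C, thiol) and methionine (M, thioether) are the two sulfur-containing amino acids.
Methionine is in this group.

Yes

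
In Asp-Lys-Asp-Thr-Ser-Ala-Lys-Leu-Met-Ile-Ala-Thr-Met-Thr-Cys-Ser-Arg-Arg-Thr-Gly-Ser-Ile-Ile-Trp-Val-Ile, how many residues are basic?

The basic amino acids are Lys (K), Arg (R), and His (H).
Matching residues: Lys2, Lys7, Arg17, Arg18.

4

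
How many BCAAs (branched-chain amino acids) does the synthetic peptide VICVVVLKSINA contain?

7

The BCAAs are Val, Leu, and Ile — aliphatic side chains with a branch point.
Matching residues: V1, I2, V4, V5, V6, L7, I10.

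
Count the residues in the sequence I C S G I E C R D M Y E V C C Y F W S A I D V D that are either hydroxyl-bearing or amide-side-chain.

Hydroxyl-bearing: S, T, Y. Amide-side-chain: N, Q.
Hydroxyl-bearing residues here: S3, Y11, Y16, S19 (4).
Amide-side-chain residues here: none (0).
The two groups share no amino acid, so total = 4 + 0 = 4.

4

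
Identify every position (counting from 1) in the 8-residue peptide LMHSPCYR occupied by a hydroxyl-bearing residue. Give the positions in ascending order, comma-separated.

4, 7

S, T, and Y are the three residues with a side-chain hydroxyl.
Matching residues: S4, Y7.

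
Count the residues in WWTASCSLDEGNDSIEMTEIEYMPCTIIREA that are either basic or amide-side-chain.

2

Basic: H, K, R. Amide-side-chain: N, Q.
Basic residues here: R29 (1).
Amide-side-chain residues here: N12 (1).
The two groups share no amino acid, so total = 1 + 1 = 2.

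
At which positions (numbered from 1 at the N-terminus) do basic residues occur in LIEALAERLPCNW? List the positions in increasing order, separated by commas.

8

The basic amino acids are Lys (K), Arg (R), and His (H).
Matching residues: R8.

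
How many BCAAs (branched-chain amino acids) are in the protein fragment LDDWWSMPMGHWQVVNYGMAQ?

3

V, L, and I make up the branched-chain aliphatic group.
Matching residues: L1, V14, V15.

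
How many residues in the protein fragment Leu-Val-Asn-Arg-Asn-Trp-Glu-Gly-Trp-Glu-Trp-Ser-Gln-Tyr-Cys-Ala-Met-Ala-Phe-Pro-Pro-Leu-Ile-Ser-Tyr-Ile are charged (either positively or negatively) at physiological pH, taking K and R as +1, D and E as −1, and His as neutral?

Charged side chains at pH ~7.4: K, R (positive); D, E (negative).
Matching residues: Arg4, Glu7, Glu10.

3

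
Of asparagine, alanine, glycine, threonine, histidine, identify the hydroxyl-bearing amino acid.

threonine

S, T, and Y are the three residues with a side-chain hydroxyl.
Of the listed options, only threonine belongs to this group.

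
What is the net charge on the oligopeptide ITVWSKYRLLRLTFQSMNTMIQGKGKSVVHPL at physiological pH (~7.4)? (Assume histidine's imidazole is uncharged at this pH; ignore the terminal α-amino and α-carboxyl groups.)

Near pH 7.4, K and R contribute +1 each, D and E contribute −1 each, and every other side chain (His included, as stated) is uncharged.
Positive (K, R): K6, R8, R11, K24, K26 → +5.
Negative (D, E): none → −0.
Net charge = (+5) + (−0) = +5.

+5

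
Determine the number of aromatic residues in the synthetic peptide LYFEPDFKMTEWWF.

The aromatic amino acids are Phe (F, benzyl), Trp (W, indole), and Tyr (Y, phenol).
Matching residues: Y2, F3, F7, W12, W13, F14.

6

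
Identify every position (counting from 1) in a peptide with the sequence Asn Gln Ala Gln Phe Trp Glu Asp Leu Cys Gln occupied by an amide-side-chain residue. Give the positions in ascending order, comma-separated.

1, 2, 4, 11

Only N (asparagine) and Q (glutamine) carry a side-chain carboxamide.
Matching residues: Asn1, Gln2, Gln4, Gln11.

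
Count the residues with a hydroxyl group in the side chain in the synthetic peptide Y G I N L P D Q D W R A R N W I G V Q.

Serine (S), threonine (T), and tyrosine (Y) each carry a hydroxyl group on the side chain.
Matching residues: Y1.

1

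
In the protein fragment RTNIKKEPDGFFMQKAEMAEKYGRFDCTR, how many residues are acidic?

5

Aspartate (D) and glutamate (E) have carboxylic-acid side chains and are the acidic amino acids.
Matching residues: E7, D9, E17, E20, D26.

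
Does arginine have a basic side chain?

Yes

Lysine (K), arginine (R), and histidine (H) have basic, nitrogen-containing side chains.
Arginine is in this group.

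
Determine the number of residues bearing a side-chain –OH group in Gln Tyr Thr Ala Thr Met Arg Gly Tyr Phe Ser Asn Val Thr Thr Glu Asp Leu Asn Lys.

7

S, T, and Y are the three residues with a side-chain hydroxyl.
Matching residues: Tyr2, Thr3, Thr5, Tyr9, Ser11, Thr14, Thr15.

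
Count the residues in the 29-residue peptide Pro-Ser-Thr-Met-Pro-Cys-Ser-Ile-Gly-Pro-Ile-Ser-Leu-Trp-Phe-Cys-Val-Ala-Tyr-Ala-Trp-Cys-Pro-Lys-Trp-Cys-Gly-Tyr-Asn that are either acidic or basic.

Acidic: D, E. Basic: H, K, R.
Acidic residues here: none (0).
Basic residues here: Lys24 (1).
The two groups share no amino acid, so total = 0 + 1 = 1.

1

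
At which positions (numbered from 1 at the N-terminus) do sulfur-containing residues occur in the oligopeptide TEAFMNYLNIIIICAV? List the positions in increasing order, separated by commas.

Cysteine (C, thiol) and methionine (M, thioether) are the two sulfur-containing amino acids.
Matching residues: M5, C14.

5, 14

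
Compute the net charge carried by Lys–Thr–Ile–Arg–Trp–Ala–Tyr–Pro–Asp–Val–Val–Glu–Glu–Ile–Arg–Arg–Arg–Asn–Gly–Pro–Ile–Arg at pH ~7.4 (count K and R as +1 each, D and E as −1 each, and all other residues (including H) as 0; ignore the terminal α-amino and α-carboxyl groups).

+3

Positive (K, R): Lys1, Arg4, Arg15, Arg16, Arg17, Arg22 → +6.
Negative (D, E): Asp9, Glu12, Glu13 → −3.
Net charge = (+6) + (−3) = +3.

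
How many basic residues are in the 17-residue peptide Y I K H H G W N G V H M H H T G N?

6

Lysine (K), arginine (R), and histidine (H) have basic, nitrogen-containing side chains.
Matching residues: K3, H4, H5, H11, H13, H14.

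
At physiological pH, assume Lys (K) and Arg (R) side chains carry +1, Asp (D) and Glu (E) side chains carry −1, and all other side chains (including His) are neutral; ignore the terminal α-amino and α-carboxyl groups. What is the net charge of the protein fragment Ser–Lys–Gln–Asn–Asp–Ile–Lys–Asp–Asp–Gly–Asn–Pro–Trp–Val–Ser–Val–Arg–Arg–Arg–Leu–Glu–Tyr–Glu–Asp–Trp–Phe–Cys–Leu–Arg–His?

0

Positive (K, R): Lys2, Lys7, Arg17, Arg18, Arg19, Arg29 → +6.
Negative (D, E): Asp5, Asp8, Asp9, Glu21, Glu23, Asp24 → −6.
Net charge = (+6) + (−6) = 0.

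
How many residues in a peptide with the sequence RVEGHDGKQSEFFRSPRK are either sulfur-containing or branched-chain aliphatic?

1

Sulfur-containing: C, M. Branched-chain aliphatic: I, L, V.
Sulfur-containing residues here: none (0).
Branched-chain aliphatic residues here: V2 (1).
The two groups share no amino acid, so total = 0 + 1 = 1.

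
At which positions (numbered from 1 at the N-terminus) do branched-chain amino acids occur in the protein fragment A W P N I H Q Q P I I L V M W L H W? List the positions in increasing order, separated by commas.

5, 10, 11, 12, 13, 16

V, L, and I make up the branched-chain aliphatic group.
Matching residues: I5, I10, I11, L12, V13, L16.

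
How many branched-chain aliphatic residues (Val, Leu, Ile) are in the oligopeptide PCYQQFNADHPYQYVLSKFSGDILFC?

Matching residues: V15, L16, I23, L24.

4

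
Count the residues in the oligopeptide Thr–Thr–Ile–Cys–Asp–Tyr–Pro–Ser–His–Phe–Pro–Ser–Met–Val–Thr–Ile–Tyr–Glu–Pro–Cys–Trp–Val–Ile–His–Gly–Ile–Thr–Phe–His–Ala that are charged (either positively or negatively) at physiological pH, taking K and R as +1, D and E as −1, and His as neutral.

Charged side chains at pH ~7.4: K, R (positive); D, E (negative).
Matching residues: Asp5, Glu18.

2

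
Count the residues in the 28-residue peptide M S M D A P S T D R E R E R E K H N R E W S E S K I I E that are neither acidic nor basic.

13

Acidic: D, E. Basic: K, R, H. All other residues are neither.
Matching residues: M1, S2, M3, A5, P6, S7, T8, N18, W21, S22, S24, I26, I27.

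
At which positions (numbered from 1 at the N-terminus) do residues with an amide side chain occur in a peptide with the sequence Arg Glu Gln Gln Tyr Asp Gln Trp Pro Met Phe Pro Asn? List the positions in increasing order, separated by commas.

3, 4, 7, 13

Only N (asparagine) and Q (glutamine) carry a side-chain carboxamide.
Matching residues: Gln3, Gln4, Gln7, Asn13.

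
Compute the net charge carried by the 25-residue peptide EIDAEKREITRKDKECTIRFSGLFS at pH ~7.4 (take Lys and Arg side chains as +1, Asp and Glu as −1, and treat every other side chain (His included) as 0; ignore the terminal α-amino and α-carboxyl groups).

Positive (K, R): K6, R7, R11, K12, K14, R19 → +6.
Negative (D, E): E1, D3, E5, E8, D13, E15 → −6.
Net charge = (+6) + (−6) = 0.

0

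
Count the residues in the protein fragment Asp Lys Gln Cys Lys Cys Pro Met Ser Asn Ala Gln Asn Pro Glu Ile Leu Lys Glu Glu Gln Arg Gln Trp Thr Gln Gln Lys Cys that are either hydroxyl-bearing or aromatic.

Hydroxyl-bearing: S, T, Y. Aromatic: F, W, Y.
Hydroxyl-bearing residues here: Ser9, Thr25 (2).
Aromatic residues here: Trp24 (1).
(Y belongs to both groups, but none appear in this sequence.) Total = 2 + 1 = 3.

3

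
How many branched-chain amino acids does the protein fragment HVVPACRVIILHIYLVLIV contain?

12

V, L, and I make up the branched-chain aliphatic group.
Matching residues: V2, V3, V8, I9, I10, L11, I13, L15, V16, L17, I18, V19.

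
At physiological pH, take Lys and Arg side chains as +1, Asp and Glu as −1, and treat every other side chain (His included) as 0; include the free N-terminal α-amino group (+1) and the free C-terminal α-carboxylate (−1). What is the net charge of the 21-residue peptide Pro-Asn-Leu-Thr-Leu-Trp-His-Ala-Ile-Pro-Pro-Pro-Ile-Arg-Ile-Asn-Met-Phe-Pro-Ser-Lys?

+2

Positive (K, R): Arg14, Lys21 → +2.
Negative (D, E): none → −0.
The N-terminus (+1) and C-terminus (−1) cancel.
Net charge = (+2) + (−0) = +2.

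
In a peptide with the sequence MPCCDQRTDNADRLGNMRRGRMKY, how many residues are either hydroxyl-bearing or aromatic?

Hydroxyl-bearing: S, T, Y. Aromatic: F, W, Y.
Hydroxyl-bearing residues here: T8, Y24 (2).
Aromatic residues here: Y24 (1).
Y is in both groups, so the 1 Y residue must not be double-counted.
Total = 2 + 1 − 1 = 2.

2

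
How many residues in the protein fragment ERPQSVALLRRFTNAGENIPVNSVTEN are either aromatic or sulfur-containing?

Aromatic: F, W, Y. Sulfur-containing: C, M.
Aromatic residues here: F12 (1).
Sulfur-containing residues here: none (0).
The two groups share no amino acid, so total = 1 + 0 = 1.

1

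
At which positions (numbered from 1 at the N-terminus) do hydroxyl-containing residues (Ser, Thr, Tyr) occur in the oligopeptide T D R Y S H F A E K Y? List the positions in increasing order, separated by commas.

1, 4, 5, 11

Matching residues: T1, Y4, S5, Y11.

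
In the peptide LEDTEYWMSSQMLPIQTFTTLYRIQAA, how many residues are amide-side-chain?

3

Asparagine (N) and glutamine (Q) have uncharged amide side chains.
Matching residues: Q11, Q16, Q25.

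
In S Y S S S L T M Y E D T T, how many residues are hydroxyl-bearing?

9

The –OH-bearing residues are Ser, Thr (aliphatic alcohols), and Tyr (phenol).
Matching residues: S1, Y2, S3, S4, S5, T7, Y9, T12, T13.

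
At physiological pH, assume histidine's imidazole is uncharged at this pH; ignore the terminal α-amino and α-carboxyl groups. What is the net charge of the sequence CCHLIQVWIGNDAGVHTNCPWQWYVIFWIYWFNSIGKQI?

At pH ~7.4 the Lys and Arg side chains are protonated (+1), the Asp and Glu side chains are deprotonated (−1), and with His taken as neutral all other side chains carry no charge.
Positive (K, R): K37 → +1.
Negative (D, E): D12 → −1.
Net charge = (+1) + (−1) = 0.

0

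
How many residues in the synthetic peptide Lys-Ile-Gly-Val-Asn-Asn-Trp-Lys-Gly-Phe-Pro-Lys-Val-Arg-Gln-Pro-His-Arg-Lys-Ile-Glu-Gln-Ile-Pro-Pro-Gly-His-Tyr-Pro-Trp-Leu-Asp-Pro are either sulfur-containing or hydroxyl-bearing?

Sulfur-containing: C, M. Hydroxyl-bearing: S, T, Y.
Sulfur-containing residues here: none (0).
Hydroxyl-bearing residues here: Tyr28 (1).
The two groups share no amino acid, so total = 0 + 1 = 1.

1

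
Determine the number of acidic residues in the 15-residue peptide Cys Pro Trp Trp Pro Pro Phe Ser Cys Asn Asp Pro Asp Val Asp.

3

Aspartate (D) and glutamate (E) have carboxylic-acid side chains and are the acidic amino acids.
Matching residues: Asp11, Asp13, Asp15.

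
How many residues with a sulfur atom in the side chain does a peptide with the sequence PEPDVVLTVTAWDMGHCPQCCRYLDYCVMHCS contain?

7

Cysteine (C, thiol) and methionine (M, thioether) are the two sulfur-containing amino acids.
Matching residues: M14, C17, C20, C21, C27, M29, C31.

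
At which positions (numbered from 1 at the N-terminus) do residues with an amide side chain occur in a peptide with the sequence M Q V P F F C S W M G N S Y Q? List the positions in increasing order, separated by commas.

Only N (asparagine) and Q (glutamine) carry a side-chain carboxamide.
Matching residues: Q2, N12, Q15.

2, 12, 15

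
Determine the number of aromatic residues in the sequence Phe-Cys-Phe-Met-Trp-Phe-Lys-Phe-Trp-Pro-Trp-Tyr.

8

Phenylalanine (F), tryptophan (W), and tyrosine (Y) have aromatic ring side chains.
Matching residues: Phe1, Phe3, Trp5, Phe6, Phe8, Trp9, Trp11, Tyr12.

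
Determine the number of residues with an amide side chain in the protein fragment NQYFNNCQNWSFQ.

Asparagine (N) and glutamine (Q) have uncharged amide side chains.
Matching residues: N1, Q2, N5, N6, Q8, N9, Q13.

7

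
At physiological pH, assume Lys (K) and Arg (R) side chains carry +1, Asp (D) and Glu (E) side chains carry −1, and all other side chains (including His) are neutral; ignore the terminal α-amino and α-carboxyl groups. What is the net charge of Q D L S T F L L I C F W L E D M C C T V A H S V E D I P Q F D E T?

Positive (K, R): none → +0.
Negative (D, E): D2, E14, D15, E25, D26, D31, E32 → −7.
Net charge = (+0) + (−7) = −7.

-7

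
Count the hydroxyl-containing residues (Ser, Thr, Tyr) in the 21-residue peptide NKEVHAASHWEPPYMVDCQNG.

2

Matching residues: S8, Y14.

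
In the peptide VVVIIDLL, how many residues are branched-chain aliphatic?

7

The BCAAs are Val, Leu, and Ile — aliphatic side chains with a branch point.
Matching residues: V1, V2, V3, I4, I5, L7, L8.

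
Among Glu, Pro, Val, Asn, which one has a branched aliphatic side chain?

Val

The BCAAs are Val, Leu, and Ile — aliphatic side chains with a branch point.
Of the listed options, only Val belongs to this group.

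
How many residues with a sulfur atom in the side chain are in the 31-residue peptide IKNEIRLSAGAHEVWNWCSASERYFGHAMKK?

2

Cysteine (C, thiol) and methionine (M, thioether) are the two sulfur-containing amino acids.
Matching residues: C18, M29.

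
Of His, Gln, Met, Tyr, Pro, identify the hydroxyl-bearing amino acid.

Tyr

Serine (S), threonine (T), and tyrosine (Y) each carry a hydroxyl group on the side chain.
Of the listed options, only Tyr belongs to this group.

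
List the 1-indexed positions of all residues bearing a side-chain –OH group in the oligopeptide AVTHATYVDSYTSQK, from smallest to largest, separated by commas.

3, 6, 7, 10, 11, 12, 13

Serine (S), threonine (T), and tyrosine (Y) each carry a hydroxyl group on the side chain.
Matching residues: T3, T6, Y7, S10, Y11, T12, S13.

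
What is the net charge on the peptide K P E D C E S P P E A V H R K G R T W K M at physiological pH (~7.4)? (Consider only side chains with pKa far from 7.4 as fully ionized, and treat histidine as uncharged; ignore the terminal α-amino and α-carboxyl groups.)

Near pH 7.4, K and R contribute +1 each, D and E contribute −1 each, and every other side chain (His included, as stated) is uncharged.
Positive (K, R): K1, R14, K15, R17, K20 → +5.
Negative (D, E): E3, D4, E6, E10 → −4.
Net charge = (+5) + (−4) = +1.

+1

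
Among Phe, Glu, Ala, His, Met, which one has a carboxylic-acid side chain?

Glu

The acidic residues are Asp (D) and Glu (E), whose side chains end in a carboxylate group.
Of the listed options, only Glu belongs to this group.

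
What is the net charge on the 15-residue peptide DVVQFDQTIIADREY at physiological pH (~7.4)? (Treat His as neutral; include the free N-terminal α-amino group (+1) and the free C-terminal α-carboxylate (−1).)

At pH ~7.4 the Lys and Arg side chains are protonated (+1), the Asp and Glu side chains are deprotonated (−1), and with His taken as neutral all other side chains carry no charge.
Positive (K, R): R13 → +1.
Negative (D, E): D1, D6, D12, E14 → −4.
The N-terminus (+1) and C-terminus (−1) cancel.
Net charge = (+1) + (−4) = −3.

-3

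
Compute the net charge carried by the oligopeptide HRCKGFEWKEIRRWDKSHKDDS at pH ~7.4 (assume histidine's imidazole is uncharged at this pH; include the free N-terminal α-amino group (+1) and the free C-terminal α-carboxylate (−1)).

+2

At pH ~7.4 the Lys and Arg side chains are protonated (+1), the Asp and Glu side chains are deprotonated (−1), and with His taken as neutral all other side chains carry no charge.
Positive (K, R): R2, K4, K9, R12, R13, K16, K19 → +7.
Negative (D, E): E7, E10, D15, D20, D21 → −5.
The N-terminus (+1) and C-terminus (−1) cancel.
Net charge = (+7) + (−5) = +2.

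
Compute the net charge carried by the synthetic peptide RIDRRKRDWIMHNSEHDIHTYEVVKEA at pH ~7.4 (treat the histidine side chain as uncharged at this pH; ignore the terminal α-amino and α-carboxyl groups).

At pH ~7.4 the Lys and Arg side chains are protonated (+1), the Asp and Glu side chains are deprotonated (−1), and with His taken as neutral all other side chains carry no charge.
Positive (K, R): R1, R4, R5, K6, R7, K25 → +6.
Negative (D, E): D3, D8, E15, D17, E22, E26 → −6.
Net charge = (+6) + (−6) = 0.

0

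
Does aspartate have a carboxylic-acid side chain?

The acidic residues are Asp (D) and Glu (E), whose side chains end in a carboxylate group.
Aspartate is in this group.

Yes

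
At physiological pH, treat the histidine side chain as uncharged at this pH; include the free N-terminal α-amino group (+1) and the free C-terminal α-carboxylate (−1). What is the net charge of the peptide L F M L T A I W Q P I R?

At pH ~7.4 the Lys and Arg side chains are protonated (+1), the Asp and Glu side chains are deprotonated (−1), and with His taken as neutral all other side chains carry no charge.
Positive (K, R): R12 → +1.
Negative (D, E): none → −0.
The N-terminus (+1) and C-terminus (−1) cancel.
Net charge = (+1) + (−0) = +1.

+1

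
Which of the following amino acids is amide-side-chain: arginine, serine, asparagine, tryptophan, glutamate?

asparagine

The amide-side-chain residues are Asn (N) and Gln (Q).
Of the listed options, only asparagine belongs to this group.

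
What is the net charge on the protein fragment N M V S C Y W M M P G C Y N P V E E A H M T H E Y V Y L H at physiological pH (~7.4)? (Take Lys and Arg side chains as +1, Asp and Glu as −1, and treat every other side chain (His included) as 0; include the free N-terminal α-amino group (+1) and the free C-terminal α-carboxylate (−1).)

-3

Positive (K, R): none → +0.
Negative (D, E): E17, E18, E24 → −3.
The N-terminus (+1) and C-terminus (−1) cancel.
Net charge = (+0) + (−3) = −3.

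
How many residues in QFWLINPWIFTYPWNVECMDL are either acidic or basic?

Acidic: D, E. Basic: H, K, R.
Acidic residues here: E17, D20 (2).
Basic residues here: none (0).
The two groups share no amino acid, so total = 2 + 0 = 2.

2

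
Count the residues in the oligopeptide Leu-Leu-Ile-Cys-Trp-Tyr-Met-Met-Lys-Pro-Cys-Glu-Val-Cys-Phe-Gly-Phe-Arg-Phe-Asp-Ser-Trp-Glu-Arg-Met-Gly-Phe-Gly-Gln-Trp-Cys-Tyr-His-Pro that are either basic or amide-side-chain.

Basic: H, K, R. Amide-side-chain: N, Q.
Basic residues here: Lys9, Arg18, Arg24, His33 (4).
Amide-side-chain residues here: Gln29 (1).
The two groups share no amino acid, so total = 4 + 1 = 5.

5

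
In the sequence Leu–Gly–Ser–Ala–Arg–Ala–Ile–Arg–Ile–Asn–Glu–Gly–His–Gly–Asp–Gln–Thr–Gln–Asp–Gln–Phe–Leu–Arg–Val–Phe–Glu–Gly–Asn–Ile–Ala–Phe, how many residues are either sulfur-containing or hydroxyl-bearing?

2

Sulfur-containing: C, M. Hydroxyl-bearing: S, T, Y.
Sulfur-containing residues here: none (0).
Hydroxyl-bearing residues here: Ser3, Thr17 (2).
The two groups share no amino acid, so total = 0 + 2 = 2.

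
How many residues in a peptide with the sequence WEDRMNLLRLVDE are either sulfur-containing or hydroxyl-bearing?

Sulfur-containing: C, M. Hydroxyl-bearing: S, T, Y.
Sulfur-containing residues here: M5 (1).
Hydroxyl-bearing residues here: none (0).
The two groups share no amino acid, so total = 1 + 0 = 1.

1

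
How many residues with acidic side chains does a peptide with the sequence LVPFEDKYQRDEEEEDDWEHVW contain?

10

The acidic residues are Asp (D) and Glu (E), whose side chains end in a carboxylate group.
Matching residues: E5, D6, D11, E12, E13, E14, E15, D16, D17, E19.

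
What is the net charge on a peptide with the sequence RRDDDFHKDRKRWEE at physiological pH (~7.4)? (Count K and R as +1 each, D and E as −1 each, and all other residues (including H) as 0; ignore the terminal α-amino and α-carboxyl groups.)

Positive (K, R): R1, R2, K8, R10, K11, R12 → +6.
Negative (D, E): D3, D4, D5, D9, E14, E15 → −6.
Net charge = (+6) + (−6) = 0.

0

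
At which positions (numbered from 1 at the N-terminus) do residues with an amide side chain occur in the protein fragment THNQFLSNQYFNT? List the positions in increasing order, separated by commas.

3, 4, 8, 9, 12

The amide-side-chain residues are Asn (N) and Gln (Q).
Matching residues: N3, Q4, N8, Q9, N12.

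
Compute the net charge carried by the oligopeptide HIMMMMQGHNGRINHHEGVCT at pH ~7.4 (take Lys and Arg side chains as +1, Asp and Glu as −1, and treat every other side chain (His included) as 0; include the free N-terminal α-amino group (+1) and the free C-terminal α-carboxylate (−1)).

0

Positive (K, R): R12 → +1.
Negative (D, E): E17 → −1.
The N-terminus (+1) and C-terminus (−1) cancel.
Net charge = (+1) + (−1) = 0.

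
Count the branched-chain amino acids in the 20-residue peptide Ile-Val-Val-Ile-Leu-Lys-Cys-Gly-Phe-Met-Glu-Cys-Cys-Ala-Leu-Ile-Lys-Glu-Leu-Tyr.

Valine (V), leucine (L), and isoleucine (I) are the branched-chain amino acids.
Matching residues: Ile1, Val2, Val3, Ile4, Leu5, Leu15, Ile16, Leu19.

8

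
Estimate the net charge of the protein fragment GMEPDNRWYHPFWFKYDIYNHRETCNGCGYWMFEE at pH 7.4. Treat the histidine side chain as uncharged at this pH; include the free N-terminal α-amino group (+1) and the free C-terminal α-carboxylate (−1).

-3

Near pH 7.4, K and R contribute +1 each, D and E contribute −1 each, and every other side chain (His included, as stated) is uncharged.
Positive (K, R): R7, K15, R22 → +3.
Negative (D, E): E3, D5, D17, E23, E34, E35 → −6.
The N-terminus (+1) and C-terminus (−1) cancel.
Net charge = (+3) + (−6) = −3.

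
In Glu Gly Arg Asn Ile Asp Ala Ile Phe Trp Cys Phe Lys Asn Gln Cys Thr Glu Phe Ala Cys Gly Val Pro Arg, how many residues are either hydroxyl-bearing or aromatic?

5

Hydroxyl-bearing: S, T, Y. Aromatic: F, W, Y.
Hydroxyl-bearing residues here: Thr17 (1).
Aromatic residues here: Phe9, Trp10, Phe12, Phe19 (4).
(Y belongs to both groups, but none appear in this sequence.) Total = 1 + 4 = 5.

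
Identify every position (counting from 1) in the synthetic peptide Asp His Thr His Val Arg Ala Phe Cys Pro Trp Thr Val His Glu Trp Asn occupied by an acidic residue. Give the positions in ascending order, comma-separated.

Only D (aspartate) and E (glutamate) carry a side-chain carboxylic acid.
Matching residues: Asp1, Glu15.

1, 15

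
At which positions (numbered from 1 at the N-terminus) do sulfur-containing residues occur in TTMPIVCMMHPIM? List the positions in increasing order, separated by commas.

Cysteine (C, thiol) and methionine (M, thioether) are the two sulfur-containing amino acids.
Matching residues: M3, C7, M8, M9, M13.

3, 7, 8, 9, 13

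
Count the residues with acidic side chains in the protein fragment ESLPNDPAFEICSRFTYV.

3

Aspartate (D) and glutamate (E) have carboxylic-acid side chains and are the acidic amino acids.
Matching residues: E1, D6, E10.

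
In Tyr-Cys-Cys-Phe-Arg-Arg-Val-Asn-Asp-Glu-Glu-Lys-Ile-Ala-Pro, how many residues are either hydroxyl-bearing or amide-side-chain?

Hydroxyl-bearing: S, T, Y. Amide-side-chain: N, Q.
Hydroxyl-bearing residues here: Tyr1 (1).
Amide-side-chain residues here: Asn8 (1).
The two groups share no amino acid, so total = 1 + 1 = 2.

2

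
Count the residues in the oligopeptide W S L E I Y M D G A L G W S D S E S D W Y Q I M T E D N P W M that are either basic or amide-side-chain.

Basic: H, K, R. Amide-side-chain: N, Q.
Basic residues here: none (0).
Amide-side-chain residues here: Q22, N28 (2).
The two groups share no amino acid, so total = 0 + 2 = 2.

2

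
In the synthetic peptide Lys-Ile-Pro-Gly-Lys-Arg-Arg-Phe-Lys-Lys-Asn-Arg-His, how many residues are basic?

Lysine (K), arginine (R), and histidine (H) have basic, nitrogen-containing side chains.
Matching residues: Lys1, Lys5, Arg6, Arg7, Lys9, Lys10, Arg12, His13.

8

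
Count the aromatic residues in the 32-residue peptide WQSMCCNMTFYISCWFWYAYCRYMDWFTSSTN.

F, W, and Y each carry an aromatic ring on the side chain.
Matching residues: W1, F10, Y11, W15, F16, W17, Y18, Y20, Y23, W26, F27.

11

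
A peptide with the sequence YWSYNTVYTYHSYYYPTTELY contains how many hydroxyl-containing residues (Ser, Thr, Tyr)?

Matching residues: Y1, S3, Y4, T6, Y8, T9, Y10, S12, Y13, Y14, Y15, T17, T18, Y21.

14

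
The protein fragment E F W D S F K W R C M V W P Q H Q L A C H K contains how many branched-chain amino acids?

2

Valine (V), leucine (L), and isoleucine (I) are the branched-chain amino acids.
Matching residues: V12, L18.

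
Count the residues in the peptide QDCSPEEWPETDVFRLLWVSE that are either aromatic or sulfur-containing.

4

Aromatic: F, W, Y. Sulfur-containing: C, M.
Aromatic residues here: W8, F14, W18 (3).
Sulfur-containing residues here: C3 (1).
The two groups share no amino acid, so total = 3 + 1 = 4.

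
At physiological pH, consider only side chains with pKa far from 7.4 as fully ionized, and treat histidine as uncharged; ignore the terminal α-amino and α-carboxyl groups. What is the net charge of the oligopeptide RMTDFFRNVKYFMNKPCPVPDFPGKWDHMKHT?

The side chains ionized at physiological pH are Lys/Arg (+1) and Asp/Glu (−1); with His treated as neutral, nothing else contributes.
Positive (K, R): R1, R7, K10, K15, K25, K30 → +6.
Negative (D, E): D4, D21, D27 → −3.
Net charge = (+6) + (−3) = +3.

+3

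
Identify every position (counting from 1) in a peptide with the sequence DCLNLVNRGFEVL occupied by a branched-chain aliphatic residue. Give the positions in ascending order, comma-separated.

Valine (V), leucine (L), and isoleucine (I) are the branched-chain amino acids.
Matching residues: L3, L5, V6, V12, L13.

3, 5, 6, 12, 13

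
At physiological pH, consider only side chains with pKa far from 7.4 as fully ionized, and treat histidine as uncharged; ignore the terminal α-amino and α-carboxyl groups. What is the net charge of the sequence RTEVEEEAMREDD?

-5

Near pH 7.4, K and R contribute +1 each, D and E contribute −1 each, and every other side chain (His included, as stated) is uncharged.
Positive (K, R): R1, R10 → +2.
Negative (D, E): E3, E5, E6, E7, E11, D12, D13 → −7.
Net charge = (+2) + (−7) = −5.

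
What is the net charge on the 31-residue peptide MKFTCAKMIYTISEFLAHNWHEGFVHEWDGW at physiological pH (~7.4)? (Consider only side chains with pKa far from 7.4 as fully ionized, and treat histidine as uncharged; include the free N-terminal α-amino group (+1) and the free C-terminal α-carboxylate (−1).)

-2

At pH ~7.4 the Lys and Arg side chains are protonated (+1), the Asp and Glu side chains are deprotonated (−1), and with His taken as neutral all other side chains carry no charge.
Positive (K, R): K2, K7 → +2.
Negative (D, E): E14, E22, E27, D29 → −4.
The N-terminus (+1) and C-terminus (−1) cancel.
Net charge = (+2) + (−4) = −2.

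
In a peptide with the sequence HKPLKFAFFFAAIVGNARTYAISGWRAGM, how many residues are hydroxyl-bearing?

Serine (S), threonine (T), and tyrosine (Y) each carry a hydroxyl group on the side chain.
Matching residues: T19, Y20, S23.

3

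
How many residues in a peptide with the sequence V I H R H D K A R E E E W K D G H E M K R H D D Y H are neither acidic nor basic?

7

Acidic: D, E. Basic: K, R, H. All other residues are neither.
Matching residues: V1, I2, A8, W13, G16, M19, Y25.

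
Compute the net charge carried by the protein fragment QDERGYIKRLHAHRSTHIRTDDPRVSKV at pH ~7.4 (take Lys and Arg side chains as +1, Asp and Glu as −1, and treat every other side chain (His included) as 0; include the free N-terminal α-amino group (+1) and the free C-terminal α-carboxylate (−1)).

+3

Positive (K, R): R4, K8, R9, R14, R19, R24, K27 → +7.
Negative (D, E): D2, E3, D21, D22 → −4.
The N-terminus (+1) and C-terminus (−1) cancel.
Net charge = (+7) + (−4) = +3.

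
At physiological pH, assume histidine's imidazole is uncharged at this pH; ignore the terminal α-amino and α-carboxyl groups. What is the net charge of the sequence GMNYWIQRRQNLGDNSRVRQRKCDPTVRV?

At pH ~7.4 the Lys and Arg side chains are protonated (+1), the Asp and Glu side chains are deprotonated (−1), and with His taken as neutral all other side chains carry no charge.
Positive (K, R): R8, R9, R17, R19, R21, K22, R28 → +7.
Negative (D, E): D14, D24 → −2.
Net charge = (+7) + (−2) = +5.

+5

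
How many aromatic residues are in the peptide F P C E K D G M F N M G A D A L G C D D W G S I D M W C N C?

4

The aromatic amino acids are Phe (F, benzyl), Trp (W, indole), and Tyr (Y, phenol).
Matching residues: F1, F9, W21, W27.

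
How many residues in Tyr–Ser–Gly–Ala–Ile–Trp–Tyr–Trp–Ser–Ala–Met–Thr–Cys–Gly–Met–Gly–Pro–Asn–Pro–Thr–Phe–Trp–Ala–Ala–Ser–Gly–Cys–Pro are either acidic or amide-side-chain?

Acidic: D, E. Amide-side-chain: N, Q.
Acidic residues here: none (0).
Amide-side-chain residues here: Asn18 (1).
The two groups share no amino acid, so total = 0 + 1 = 1.

1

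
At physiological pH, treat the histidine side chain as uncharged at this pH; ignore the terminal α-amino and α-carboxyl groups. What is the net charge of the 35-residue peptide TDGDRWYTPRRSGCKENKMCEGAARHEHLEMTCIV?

0

Near pH 7.4, K and R contribute +1 each, D and E contribute −1 each, and every other side chain (His included, as stated) is uncharged.
Positive (K, R): R5, R10, R11, K15, K18, R25 → +6.
Negative (D, E): D2, D4, E16, E21, E27, E30 → −6.
Net charge = (+6) + (−6) = 0.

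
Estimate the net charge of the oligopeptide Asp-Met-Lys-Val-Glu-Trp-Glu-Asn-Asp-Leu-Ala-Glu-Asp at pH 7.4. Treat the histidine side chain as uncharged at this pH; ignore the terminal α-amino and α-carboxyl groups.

-5

The side chains ionized at physiological pH are Lys/Arg (+1) and Asp/Glu (−1); with His treated as neutral, nothing else contributes.
Positive (K, R): Lys3 → +1.
Negative (D, E): Asp1, Glu5, Glu7, Asp9, Glu12, Asp13 → −6.
Net charge = (+1) + (−6) = −5.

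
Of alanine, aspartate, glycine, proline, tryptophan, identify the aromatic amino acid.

tryptophan

Phenylalanine (F), tryptophan (W), and tyrosine (Y) have aromatic ring side chains.
Of the listed options, only tryptophan belongs to this group.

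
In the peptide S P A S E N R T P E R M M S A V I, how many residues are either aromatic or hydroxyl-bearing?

Aromatic: F, W, Y. Hydroxyl-bearing: S, T, Y.
Aromatic residues here: none (0).
Hydroxyl-bearing residues here: S1, S4, T8, S14 (4).
(Y belongs to both groups, but none appear in this sequence.) Total = 0 + 4 = 4.

4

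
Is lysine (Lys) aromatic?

F, W, and Y each carry an aromatic ring on the side chain.
Lysine is not in this group.

No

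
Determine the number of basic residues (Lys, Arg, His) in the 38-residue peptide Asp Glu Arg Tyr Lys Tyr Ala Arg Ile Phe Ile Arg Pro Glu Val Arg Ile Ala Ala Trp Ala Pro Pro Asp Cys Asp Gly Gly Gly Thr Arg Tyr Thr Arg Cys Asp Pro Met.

7

Matching residues: Arg3, Lys5, Arg8, Arg12, Arg16, Arg31, Arg34.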